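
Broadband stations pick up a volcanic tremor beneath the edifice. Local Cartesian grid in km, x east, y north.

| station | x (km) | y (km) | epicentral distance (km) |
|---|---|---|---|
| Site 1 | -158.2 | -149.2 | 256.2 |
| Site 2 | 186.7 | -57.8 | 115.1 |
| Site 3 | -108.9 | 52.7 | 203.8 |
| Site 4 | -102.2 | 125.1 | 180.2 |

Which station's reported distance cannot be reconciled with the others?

Site 4

Solve using three stations at a time. Using Site 1, Site 2, Site 3 (subtract circle equations pairwise → linear system) gives (x, y) ≈ (73.1, -39.0).
Distances from that point to each station vs reported:
  Site 1: calculated 256.2 vs reported 256.2 → residual 0.0 km
  Site 2: calculated 115.1 vs reported 115.1 → residual 0.0 km
  Site 3: calculated 203.8 vs reported 203.8 → residual 0.0 km
  Site 4: calculated 240.1 vs reported 180.2 → residual 59.9 km
Site 1, Site 2, Site 3 are mutually consistent (residuals ≈ 0); Site 4 is off by 59.9 km.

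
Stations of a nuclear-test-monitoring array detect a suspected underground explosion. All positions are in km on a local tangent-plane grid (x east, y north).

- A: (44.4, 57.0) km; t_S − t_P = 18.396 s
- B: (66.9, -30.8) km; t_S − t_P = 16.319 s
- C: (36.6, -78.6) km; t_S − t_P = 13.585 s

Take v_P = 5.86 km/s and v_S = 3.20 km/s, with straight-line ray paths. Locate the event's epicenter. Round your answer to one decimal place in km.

Distance from S−P lag: d = Δt · v_P v_S / (v_P − v_S) = Δt · (5.86·3.20)/(5.86−3.20) ≈ 7.0496·Δt.
So d_A = 129.68, d_B = 115.04, d_C = 95.77 km.
Circle about each station: (x − 44.4)² + (y − 57.0)² = 129.68²; (x − 66.9)² + (y + 30.8)² = 115.04²; (x − 36.6)² + (y + 78.6)² = 95.77².
Subtracting pairs of circle equations eliminates x²+y² and gives linear equations (the radical axes):
45.0 x − 175.6 y = 3786.59
-15.6 x − 271.2 y = 9942.17
Solving the 2×2 system: x ≈ -48.1, y ≈ -33.9 km.

(-48.1, -33.9)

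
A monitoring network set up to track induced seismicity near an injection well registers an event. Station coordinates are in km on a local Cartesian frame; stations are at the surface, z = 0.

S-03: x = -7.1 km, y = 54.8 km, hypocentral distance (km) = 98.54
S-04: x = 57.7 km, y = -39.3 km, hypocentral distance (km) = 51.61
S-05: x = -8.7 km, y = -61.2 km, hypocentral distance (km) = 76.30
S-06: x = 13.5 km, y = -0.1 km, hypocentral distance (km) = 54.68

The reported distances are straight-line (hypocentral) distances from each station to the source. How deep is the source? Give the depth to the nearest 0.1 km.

Each station gives a sphere (x−x_i)² + (y−y_i)² + z² = d_i² (stations at z=0).
Subtracting the S-03 sphere from S-04 and S-05: z² cancels, leaving linear equations in x and y:
129.6 x − 188.2 y = 8866.87
-3.2 x − 232.0 y = 4656.12
Solving: x ≈ 38.502, y ≈ -20.601 km (keep extra digits for the depth step; rounded: 38.5, -20.6).
Then from the S-03 sphere: z² = 98.54² − (x + 7.1)² − (y − 54.8)² with x = 38.502, y = -20.601, so z ≈ 44.105 ≈ 44.1 km.

z ≈ 44.1 km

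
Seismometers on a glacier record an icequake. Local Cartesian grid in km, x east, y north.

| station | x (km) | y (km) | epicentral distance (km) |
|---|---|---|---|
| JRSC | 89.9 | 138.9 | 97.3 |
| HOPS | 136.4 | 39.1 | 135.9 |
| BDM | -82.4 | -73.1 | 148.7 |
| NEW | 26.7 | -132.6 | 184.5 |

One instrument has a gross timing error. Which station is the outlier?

JRSC

Solve using three stations at a time. Using HOPS, BDM, NEW (subtract circle equations pairwise → linear system) gives (x, y) ≈ (0.9, 50.1).
Distances from that point to each station vs reported:
  JRSC: calculated 125.7 vs reported 97.3 → residual 28.4 km
  HOPS: calculated 135.9 vs reported 135.9 → residual 0.0 km
  BDM: calculated 148.7 vs reported 148.7 → residual 0.0 km
  NEW: calculated 184.5 vs reported 184.5 → residual 0.0 km
HOPS, BDM, NEW are mutually consistent (residuals ≈ 0); JRSC is off by 28.4 km.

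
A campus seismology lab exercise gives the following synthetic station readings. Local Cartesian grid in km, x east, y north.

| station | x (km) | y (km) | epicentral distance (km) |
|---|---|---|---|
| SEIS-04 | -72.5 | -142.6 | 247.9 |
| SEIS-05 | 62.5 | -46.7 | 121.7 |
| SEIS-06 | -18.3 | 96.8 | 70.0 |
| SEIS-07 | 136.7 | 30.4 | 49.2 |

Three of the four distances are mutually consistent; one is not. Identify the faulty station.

Solve using three stations at a time. Using SEIS-04, SEIS-05, SEIS-06 (subtract circle equations pairwise → linear system) gives (x, y) ≈ (47.9, 74.1).
Distances from that point to each station vs reported:
  SEIS-04: calculated 247.9 vs reported 247.9 → residual 0.0 km
  SEIS-05: calculated 121.7 vs reported 121.7 → residual 0.0 km
  SEIS-06: calculated 70.0 vs reported 70.0 → residual 0.0 km
  SEIS-07: calculated 99.0 vs reported 49.2 → residual 49.8 km
SEIS-04, SEIS-05, SEIS-06 are mutually consistent (residuals ≈ 0); SEIS-07 is off by 49.8 km.

SEIS-07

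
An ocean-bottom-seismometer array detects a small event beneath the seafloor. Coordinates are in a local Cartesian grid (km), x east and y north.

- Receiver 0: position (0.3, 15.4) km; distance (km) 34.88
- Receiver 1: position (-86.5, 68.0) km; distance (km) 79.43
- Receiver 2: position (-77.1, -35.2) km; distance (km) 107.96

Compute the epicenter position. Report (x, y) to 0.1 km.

x ≈ -9.4 km, y ≈ 48.9 km

Circle about each station: (x − 0.3)² + (y − 15.4)² = 34.88²; (x + 86.5)² + (y − 68.0)² = 79.43²; (x + 77.1)² + (y + 35.2)² = 107.96².
Subtracting pairs of circle equations eliminates x²+y² and gives linear equations (the radical axes):
-173.6 x + 105.2 y = 6776.49
-154.8 x − 101.2 y = -3492.55
Solving the 2×2 system: x ≈ -9.4, y ≈ 48.9 km.
Check against Receiver 0 (with the unrounded x, y): √((x − 0.3)²+(y − 15.4)²) = 34.87 ≈ 34.88 km. ✓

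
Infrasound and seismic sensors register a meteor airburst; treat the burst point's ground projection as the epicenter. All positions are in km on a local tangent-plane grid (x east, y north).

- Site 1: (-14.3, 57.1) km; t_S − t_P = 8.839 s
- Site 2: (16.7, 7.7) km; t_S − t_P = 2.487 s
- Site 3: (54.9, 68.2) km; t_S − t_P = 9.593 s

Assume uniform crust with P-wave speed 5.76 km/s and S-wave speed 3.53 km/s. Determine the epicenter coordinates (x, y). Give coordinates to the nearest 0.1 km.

Distance from S−P lag: d = Δt · v_P v_S / (v_P − v_S) = Δt · (5.76·3.53)/(5.76−3.53) ≈ 9.1178·Δt.
So d_Site 1 = 80.59, d_Site 2 = 22.68, d_Site 3 = 87.47 km.
Circle about each station: (x + 14.3)² + (y − 57.1)² = 80.59²; (x − 16.7)² + (y − 7.7)² = 22.68²; (x − 54.9)² + (y − 68.2)² = 87.47².
Subtracting the Site 1 equation from the Site 2 and Site 3 equations removes the quadratic terms:
62.0 x − 98.8 y = 2853.65
138.4 x + 22.2 y = 3044.10
Solving the 2×2 system: x ≈ 24.2, y ≈ -13.7 km.

x ≈ 24.2 km, y ≈ -13.7 km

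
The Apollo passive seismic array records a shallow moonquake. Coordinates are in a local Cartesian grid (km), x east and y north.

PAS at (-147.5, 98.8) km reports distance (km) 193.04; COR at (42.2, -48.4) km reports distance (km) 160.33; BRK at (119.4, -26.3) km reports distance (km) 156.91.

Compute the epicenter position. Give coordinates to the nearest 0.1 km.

Circle about each station: (x + 147.5)² + (y − 98.8)² = 193.04²; (x − 42.2)² + (y + 48.4)² = 160.33²; (x − 119.4)² + (y + 26.3)² = 156.91².
Subtracting pairs of circle equations eliminates x²+y² and gives linear equations (the radical axes):
379.4 x − 294.4 y = -15835.56
533.8 x − 250.2 y = -3925.95
Solving the 2×2 system: x ≈ 45.1, y ≈ 111.9 km.

x ≈ 45.1 km, y ≈ 111.9 km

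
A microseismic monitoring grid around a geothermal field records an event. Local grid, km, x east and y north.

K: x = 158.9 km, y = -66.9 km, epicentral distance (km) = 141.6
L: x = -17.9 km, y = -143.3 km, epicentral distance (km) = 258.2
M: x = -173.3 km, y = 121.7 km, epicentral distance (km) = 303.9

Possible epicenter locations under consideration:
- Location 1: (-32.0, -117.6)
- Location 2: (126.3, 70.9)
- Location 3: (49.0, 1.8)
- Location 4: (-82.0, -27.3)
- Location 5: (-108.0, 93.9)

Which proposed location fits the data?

Location 2

For each candidate, compare |candidate − station| to the reported distance:
Location 1: residuals K 55.9, L 228.9, M 26.0 → max 228.9 km
Location 2: residuals K 0.0, L 0.0, M 0.0 → max 0.0 km
Location 3: residuals K 12.0, L 98.4, M 51.3 → max 98.4 km
Location 4: residuals K 102.5, L 125.7, M 129.2 → max 129.2 km
Location 5: residuals K 170.0, L 4.5, M 232.9 → max 232.9 km
Only Location 2 has all residuals ≈ 0.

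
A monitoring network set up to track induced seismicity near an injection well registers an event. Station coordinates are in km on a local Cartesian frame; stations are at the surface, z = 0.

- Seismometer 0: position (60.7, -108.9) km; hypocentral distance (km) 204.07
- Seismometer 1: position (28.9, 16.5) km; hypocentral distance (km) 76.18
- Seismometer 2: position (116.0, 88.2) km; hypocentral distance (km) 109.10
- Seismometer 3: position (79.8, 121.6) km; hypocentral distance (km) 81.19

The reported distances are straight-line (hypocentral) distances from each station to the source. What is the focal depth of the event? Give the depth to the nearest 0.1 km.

18.6 km

Each station gives a sphere (x−x_i)² + (y−y_i)² + z² = d_i² (stations at z=0).
Subtracting the Seismometer 0 sphere from Seismometer 1 and Seismometer 2: z² cancels, leaving linear equations in x and y:
-63.6 x + 250.8 y = 21404.93
110.6 x + 394.2 y = 35433.29
Solving: x ≈ 8.499, y ≈ 87.502 km (keep extra digits for the depth step; rounded: 8.5, 87.5).
Then from the Seismometer 0 sphere: z² = 204.07² − (x − 60.7)² − (y + 108.9)² with x = 8.499, y = 87.502, so z ≈ 18.598 ≈ 18.6 km.
Check against Seismometer 3 (with the unrounded solution): distance 81.19 ≈ 81.19 km. ✓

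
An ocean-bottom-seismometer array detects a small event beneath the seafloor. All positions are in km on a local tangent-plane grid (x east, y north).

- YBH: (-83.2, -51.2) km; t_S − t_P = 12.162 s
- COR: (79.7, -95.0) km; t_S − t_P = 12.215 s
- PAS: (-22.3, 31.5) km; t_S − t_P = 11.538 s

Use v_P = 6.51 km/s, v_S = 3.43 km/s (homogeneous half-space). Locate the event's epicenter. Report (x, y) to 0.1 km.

4.9 km east, -47.6 km north

Distance from S−P lag: d = Δt · v_P v_S / (v_P − v_S) = Δt · (6.51·3.43)/(6.51−3.43) ≈ 7.2498·Δt.
So d_YBH = 88.17, d_COR = 88.56, d_PAS = 83.65 km.
Circle about each station: (x + 83.2)² + (y + 51.2)² = 88.17²; (x − 79.7)² + (y + 95.0)² = 88.56²; (x + 22.3)² + (y − 31.5)² = 83.65².
Subtracting pairs of circle equations eliminates x²+y² and gives linear equations (the radical axes):
325.8 x − 87.6 y = 5764.49
121.8 x + 165.4 y = -7277.51
Solving the 2×2 system: x ≈ 4.9, y ≈ -47.6 km.
Check against YBH (with the unrounded x, y): √((x + 83.2)²+(y + 51.2)²) = 88.17 ≈ 88.17 km. ✓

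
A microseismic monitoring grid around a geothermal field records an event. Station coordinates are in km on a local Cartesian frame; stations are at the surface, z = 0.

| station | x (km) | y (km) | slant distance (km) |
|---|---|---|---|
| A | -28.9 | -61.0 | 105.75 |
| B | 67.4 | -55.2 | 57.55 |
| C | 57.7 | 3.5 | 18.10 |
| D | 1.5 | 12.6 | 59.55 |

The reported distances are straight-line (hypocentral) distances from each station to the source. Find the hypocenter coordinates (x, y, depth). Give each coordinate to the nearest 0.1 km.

x ≈ 56.7 km, y ≈ -1.4 km, depth ≈ 17.4 km

Each station gives a sphere (x−x_i)² + (y−y_i)² + z² = d_i² (stations at z=0).
Subtracting the A sphere from B and C: z² cancels, leaving linear equations in x and y:
192.6 x + 11.6 y = 10904.65
173.2 x + 129.0 y = 9640.78
Solving: x ≈ 56.702, y ≈ -1.396 km (keep extra digits for the depth step; rounded: 56.7, -1.4).
Then from the A sphere: z² = 105.75² − (x + 28.9)² − (y + 61.0)² with x = 56.702, y = -1.396, so z ≈ 17.399 ≈ 17.4 km.
Check against D (with the unrounded solution): distance 59.55 ≈ 59.55 km. ✓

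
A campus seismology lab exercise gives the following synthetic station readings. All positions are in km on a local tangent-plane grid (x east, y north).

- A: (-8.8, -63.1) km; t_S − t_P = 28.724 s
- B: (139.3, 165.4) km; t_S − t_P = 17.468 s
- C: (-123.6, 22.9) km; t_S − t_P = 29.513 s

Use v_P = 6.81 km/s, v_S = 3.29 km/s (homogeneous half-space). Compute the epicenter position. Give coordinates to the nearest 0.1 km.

Distance from S−P lag: d = Δt · v_P v_S / (v_P − v_S) = Δt · (6.81·3.29)/(6.81−3.29) ≈ 6.3650·Δt.
So d_A = 182.83, d_B = 111.18, d_C = 187.85 km.
Circle about each station: (x + 8.8)² + (y + 63.1)² = 182.83²; (x − 139.3)² + (y − 165.4)² = 111.18²; (x + 123.6)² + (y − 22.9)² = 187.85².
Subtracting pairs of circle equations eliminates x²+y² and gives linear equations (the radical axes):
296.2 x + 457.0 y = 63768.42
-229.6 x + 172.0 y = 9881.51
Solving the 2×2 system: x ≈ 41.4, y ≈ 112.7 km.

x ≈ 41.4 km, y ≈ 112.7 km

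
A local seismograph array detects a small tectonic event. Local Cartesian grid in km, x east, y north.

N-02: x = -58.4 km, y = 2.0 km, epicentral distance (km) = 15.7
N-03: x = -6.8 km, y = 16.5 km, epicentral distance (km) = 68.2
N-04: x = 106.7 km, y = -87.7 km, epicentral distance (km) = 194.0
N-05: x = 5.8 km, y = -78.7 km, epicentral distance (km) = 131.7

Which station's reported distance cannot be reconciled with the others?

Solve using three stations at a time. Using N-02, N-03, N-04 (subtract circle equations pairwise → linear system) gives (x, y) ≈ (-70.3, -8.3).
Distances from that point to each station vs reported:
  N-02: calculated 15.8 vs reported 15.7 → residual 0.1 km
  N-03: calculated 68.2 vs reported 68.2 → residual 0.0 km
  N-04: calculated 194.0 vs reported 194.0 → residual 0.0 km
  N-05: calculated 103.7 vs reported 131.7 → residual 28.0 km
N-02, N-03, N-04 are mutually consistent (residuals ≈ 0); N-05 is off by 28.0 km.

N-05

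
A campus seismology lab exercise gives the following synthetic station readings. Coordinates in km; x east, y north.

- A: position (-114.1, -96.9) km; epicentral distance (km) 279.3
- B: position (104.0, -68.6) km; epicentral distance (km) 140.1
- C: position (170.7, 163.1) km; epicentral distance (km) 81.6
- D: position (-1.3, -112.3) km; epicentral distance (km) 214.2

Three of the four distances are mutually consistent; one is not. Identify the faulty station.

Solve using three stations at a time. Using A, B, D (subtract circle equations pairwise → linear system) gives (x, y) ≈ (108.8, 71.6).
Distances from that point to each station vs reported:
  A: calculated 279.4 vs reported 279.3 → residual 0.1 km
  B: calculated 140.3 vs reported 140.1 → residual 0.2 km
  C: calculated 110.5 vs reported 81.6 → residual 28.9 km
  D: calculated 214.3 vs reported 214.2 → residual 0.1 km
A, B, D are mutually consistent (residuals ≈ 0); C is off by 28.9 km.

C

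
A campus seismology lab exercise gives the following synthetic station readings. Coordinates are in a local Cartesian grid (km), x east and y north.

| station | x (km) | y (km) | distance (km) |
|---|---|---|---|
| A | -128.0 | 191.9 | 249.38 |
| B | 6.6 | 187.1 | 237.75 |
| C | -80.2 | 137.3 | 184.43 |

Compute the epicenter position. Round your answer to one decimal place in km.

x ≈ -48.0 km, y ≈ -44.3 km

Circle about each station: (x + 128.0)² + (y − 191.9)² = 249.38²; (x − 6.6)² + (y − 187.1)² = 237.75²; (x + 80.2)² + (y − 137.3)² = 184.43².
Subtracting the A equation from the B and C equations removes the quadratic terms:
269.2 x − 9.6 y = -12494.32
95.6 x − 109.2 y = 249.68
Solving the 2×2 system: x ≈ -48.0, y ≈ -44.3 km.
Check against A (with the unrounded x, y): √((x + 128.0)²+(y − 191.9)²) = 249.38 ≈ 249.38 km. ✓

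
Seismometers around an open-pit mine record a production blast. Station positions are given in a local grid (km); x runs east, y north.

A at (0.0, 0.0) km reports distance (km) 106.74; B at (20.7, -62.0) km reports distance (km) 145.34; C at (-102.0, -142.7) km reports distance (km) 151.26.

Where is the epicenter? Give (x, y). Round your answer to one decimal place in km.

Circle about each station: x² + y² = 106.74²; (x − 20.7)² + (y + 62.0)² = 145.34²; (x + 102.0)² + (y + 142.7)² = 151.26².
Subtracting the A equation from the B and C equations removes the quadratic terms:
41.4 x − 124.0 y = -5457.80
-204.0 x − 285.4 y = 19281.13
Solving the 2×2 system: x ≈ -106.4, y ≈ 8.5 km.

(-106.4, 8.5)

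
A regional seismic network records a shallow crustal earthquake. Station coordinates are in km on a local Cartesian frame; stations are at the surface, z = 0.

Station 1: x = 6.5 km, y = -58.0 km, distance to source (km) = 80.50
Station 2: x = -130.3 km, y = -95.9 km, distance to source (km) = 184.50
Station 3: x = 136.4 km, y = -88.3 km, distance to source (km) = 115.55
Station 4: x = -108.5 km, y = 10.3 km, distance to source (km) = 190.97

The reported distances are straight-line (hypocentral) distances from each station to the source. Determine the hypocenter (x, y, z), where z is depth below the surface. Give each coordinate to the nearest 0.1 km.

(41.7, -87.3, 66.2)

Each station gives a sphere (x−x_i)² + (y−y_i)² + z² = d_i² (stations at z=0).
Subtracting the Station 1 sphere from Station 2 and Station 3: z² cancels, leaving linear equations in x and y:
-273.6 x − 75.8 y = -4791.35
259.8 x − 60.6 y = 16124.05
Solving: x ≈ 41.699, y ≈ -87.303 km (keep extra digits for the depth step; rounded: 41.7, -87.3).
Then from the Station 1 sphere: z² = 80.50² − (x − 6.5)² − (y + 58.0)² with x = 41.699, y = -87.303, so z ≈ 66.201 ≈ 66.2 km.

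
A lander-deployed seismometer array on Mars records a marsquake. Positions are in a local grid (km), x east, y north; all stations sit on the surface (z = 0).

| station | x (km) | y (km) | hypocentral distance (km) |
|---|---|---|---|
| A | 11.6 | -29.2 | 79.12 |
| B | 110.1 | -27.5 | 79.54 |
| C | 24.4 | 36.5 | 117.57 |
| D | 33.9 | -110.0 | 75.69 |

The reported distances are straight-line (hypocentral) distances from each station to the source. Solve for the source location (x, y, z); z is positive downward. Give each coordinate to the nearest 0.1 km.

Each station gives a sphere (x−x_i)² + (y−y_i)² + z² = d_i² (stations at z=0).
Subtracting the A sphere from B and C: z² cancels, leaving linear equations in x and y:
197.0 x + 3.4 y = 11824.42
25.6 x + 131.4 y = -6622.32
Solving: x ≈ 61.098, y ≈ -62.302 km (keep extra digits for the depth step; rounded: 61.1, -62.3).
Then from the A sphere: z² = 79.12² − (x − 11.6)² − (y + 29.2)² with x = 61.098, y = -62.302, so z ≈ 52.098 ≈ 52.1 km.

x ≈ 61.1 km, y ≈ -62.3 km, depth ≈ 52.1 km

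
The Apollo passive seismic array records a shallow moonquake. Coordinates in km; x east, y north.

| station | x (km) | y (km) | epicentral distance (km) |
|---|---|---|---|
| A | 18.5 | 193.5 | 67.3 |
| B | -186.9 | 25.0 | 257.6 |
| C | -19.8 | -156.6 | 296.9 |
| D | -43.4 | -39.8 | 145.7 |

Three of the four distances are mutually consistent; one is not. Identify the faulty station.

Solve using three stations at a time. Using A, B, C (subtract circle equations pairwise → linear system) gives (x, y) ≈ (47.1, 132.6).
Distances from that point to each station vs reported:
  A: calculated 67.2 vs reported 67.3 → residual 0.1 km
  B: calculated 257.6 vs reported 257.6 → residual 0.0 km
  C: calculated 296.9 vs reported 296.9 → residual 0.0 km
  D: calculated 194.8 vs reported 145.7 → residual 49.1 km
A, B, C are mutually consistent (residuals ≈ 0); D is off by 49.1 km.

D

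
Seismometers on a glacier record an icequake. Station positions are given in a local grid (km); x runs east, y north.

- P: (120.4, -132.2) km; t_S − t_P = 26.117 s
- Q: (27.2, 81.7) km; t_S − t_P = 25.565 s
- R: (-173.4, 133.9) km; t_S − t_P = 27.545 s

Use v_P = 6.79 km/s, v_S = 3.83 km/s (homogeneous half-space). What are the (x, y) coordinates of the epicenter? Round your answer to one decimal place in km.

Distance from S−P lag: d = Δt · v_P v_S / (v_P − v_S) = Δt · (6.79·3.83)/(6.79−3.83) ≈ 8.7857·Δt.
So d_P = 229.46, d_Q = 224.61, d_R = 242.00 km.
Circle about each station: (x − 120.4)² + (y + 132.2)² = 229.46²; (x − 27.2)² + (y − 81.7)² = 224.61²; (x + 173.4)² + (y − 133.9)² = 242.00².
Subtracting the P equation from the Q and R equations removes the quadratic terms:
-186.4 x + 427.8 y = -22356.03
-587.6 x + 532.2 y = 10111.66
Solving the 2×2 system: x ≈ -106.6, y ≈ -98.7 km.

x ≈ -106.6 km, y ≈ -98.7 km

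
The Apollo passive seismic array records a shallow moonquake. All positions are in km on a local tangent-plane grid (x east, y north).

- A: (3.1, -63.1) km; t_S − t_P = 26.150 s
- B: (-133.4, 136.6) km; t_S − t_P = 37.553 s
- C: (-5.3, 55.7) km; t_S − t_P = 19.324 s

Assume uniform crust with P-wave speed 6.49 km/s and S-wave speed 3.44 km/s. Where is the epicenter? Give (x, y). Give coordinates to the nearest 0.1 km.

x ≈ 134.7 km, y ≈ 75.9 km

Distance from S−P lag: d = Δt · v_P v_S / (v_P − v_S) = Δt · (6.49·3.44)/(6.49−3.44) ≈ 7.3199·Δt.
So d_A = 191.41, d_B = 274.88, d_C = 141.45 km.
Circle about each station: (x − 3.1)² + (y + 63.1)² = 191.41²; (x + 133.4)² + (y − 136.6)² = 274.88²; (x + 5.3)² + (y − 55.7)² = 141.45².
Subtracting the A equation from the B and C equations removes the quadratic terms:
-273.0 x + 399.4 y = -6457.33
-16.8 x + 237.6 y = 15769.05
Solving the 2×2 system: x ≈ 134.7, y ≈ 75.9 km.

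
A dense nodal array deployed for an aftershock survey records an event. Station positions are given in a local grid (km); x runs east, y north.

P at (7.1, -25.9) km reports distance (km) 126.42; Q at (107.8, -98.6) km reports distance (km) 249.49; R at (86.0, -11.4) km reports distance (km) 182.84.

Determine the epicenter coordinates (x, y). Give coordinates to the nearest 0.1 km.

x ≈ -79.6 km, y ≈ 66.1 km

Circle about each station: (x − 7.1)² + (y + 25.9)² = 126.42²; (x − 107.8)² + (y + 98.6)² = 249.49²; (x − 86.0)² + (y + 11.4)² = 182.84².
Subtracting pairs of circle equations eliminates x²+y² and gives linear equations (the radical axes):
201.4 x − 145.4 y = -25641.66
157.8 x + 29.0 y = -10643.71
Solving the 2×2 system: x ≈ -79.6, y ≈ 66.1 km.
Check against P (with the unrounded x, y): √((x − 7.1)²+(y + 25.9)²) = 126.41 ≈ 126.42 km. ✓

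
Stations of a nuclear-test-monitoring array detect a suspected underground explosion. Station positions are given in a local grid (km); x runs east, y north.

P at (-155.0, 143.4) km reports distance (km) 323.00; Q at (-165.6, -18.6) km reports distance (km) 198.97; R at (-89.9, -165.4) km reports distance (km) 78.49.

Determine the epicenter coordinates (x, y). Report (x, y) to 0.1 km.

Circle about each station: (x + 155.0)² + (y − 143.4)² = 323.00²; (x + 165.6)² + (y + 18.6)² = 198.97²; (x + 89.9)² + (y + 165.4)² = 78.49².
Subtracting the P equation from the Q and R equations removes the quadratic terms:
-21.2 x − 324.0 y = 47920.70
130.2 x − 617.6 y = 89018.93
Solving the 2×2 system: x ≈ -13.6, y ≈ -147.0 km.

(-13.6, -147.0)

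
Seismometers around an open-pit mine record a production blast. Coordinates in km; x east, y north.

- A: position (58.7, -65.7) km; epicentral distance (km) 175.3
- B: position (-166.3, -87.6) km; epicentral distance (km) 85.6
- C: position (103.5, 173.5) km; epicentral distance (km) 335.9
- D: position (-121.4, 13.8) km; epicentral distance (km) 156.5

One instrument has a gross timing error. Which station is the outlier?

Solve using three stations at a time. Using A, B, D (subtract circle equations pairwise → linear system) gives (x, y) ≈ (-99.5, -141.2).
Distances from that point to each station vs reported:
  A: calculated 175.3 vs reported 175.3 → residual 0.0 km
  B: calculated 85.6 vs reported 85.6 → residual 0.0 km
  C: calculated 374.5 vs reported 335.9 → residual 38.6 km
  D: calculated 156.5 vs reported 156.5 → residual 0.0 km
A, B, D are mutually consistent (residuals ≈ 0); C is off by 38.6 km.

C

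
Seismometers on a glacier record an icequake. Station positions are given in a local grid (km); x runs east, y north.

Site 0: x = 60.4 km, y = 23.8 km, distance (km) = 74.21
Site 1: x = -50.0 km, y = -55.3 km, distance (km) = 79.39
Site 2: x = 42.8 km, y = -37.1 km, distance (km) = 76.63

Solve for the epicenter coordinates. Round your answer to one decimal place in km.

(-13.3, 15.1)

Circle about each station: (x − 60.4)² + (y − 23.8)² = 74.21²; (x + 50.0)² + (y + 55.3)² = 79.39²; (x − 42.8)² + (y + 37.1)² = 76.63².
Subtracting the Site 0 equation from the Site 1 and Site 2 equations removes the quadratic terms:
-220.8 x − 158.2 y = 547.84
-35.2 x − 121.8 y = -1371.38
Solving the 2×2 system: x ≈ -13.3, y ≈ 15.1 km.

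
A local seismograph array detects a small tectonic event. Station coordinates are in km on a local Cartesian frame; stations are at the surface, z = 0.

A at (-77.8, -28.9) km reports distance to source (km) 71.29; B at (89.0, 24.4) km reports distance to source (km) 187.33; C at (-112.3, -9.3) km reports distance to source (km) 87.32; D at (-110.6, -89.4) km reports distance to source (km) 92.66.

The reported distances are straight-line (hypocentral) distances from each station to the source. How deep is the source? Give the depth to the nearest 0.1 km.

Each station gives a sphere (x−x_i)² + (y−y_i)² + z² = d_i² (stations at z=0).
Subtracting the A sphere from B and C: z² cancels, leaving linear equations in x and y:
333.6 x + 106.6 y = -28381.95
-69.0 x + 39.2 y = 3267.21
Solving: x ≈ -71.497, y ≈ -42.502 km (keep extra digits for the depth step; rounded: -71.5, -42.5).
Then from the A sphere: z² = 71.29² − (x + 77.8)² − (y + 28.9)² with x = -71.497, y = -42.502, so z ≈ 69.696 ≈ 69.7 km.

z ≈ 69.7 km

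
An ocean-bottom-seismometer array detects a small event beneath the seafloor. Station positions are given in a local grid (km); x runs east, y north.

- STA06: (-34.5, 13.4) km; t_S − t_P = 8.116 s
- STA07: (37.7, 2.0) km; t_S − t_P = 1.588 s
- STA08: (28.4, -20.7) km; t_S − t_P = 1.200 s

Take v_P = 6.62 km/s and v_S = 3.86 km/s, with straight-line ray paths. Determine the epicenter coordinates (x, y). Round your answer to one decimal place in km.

Distance from S−P lag: d = Δt · v_P v_S / (v_P − v_S) = Δt · (6.62·3.86)/(6.62−3.86) ≈ 9.2584·Δt.
So d_STA06 = 75.14, d_STA07 = 14.70, d_STA08 = 11.11 km.
Circle about each station: (x + 34.5)² + (y − 13.4)² = 75.14²; (x − 37.7)² + (y − 2.0)² = 14.70²; (x − 28.4)² + (y + 20.7)² = 11.11².
Subtracting pairs of circle equations eliminates x²+y² and gives linear equations (the radical axes):
144.4 x − 22.8 y = 5485.41
125.8 x − 68.2 y = 5387.83
Solving the 2×2 system: x ≈ 36.0, y ≈ -12.6 km.

x ≈ 36.0 km, y ≈ -12.6 km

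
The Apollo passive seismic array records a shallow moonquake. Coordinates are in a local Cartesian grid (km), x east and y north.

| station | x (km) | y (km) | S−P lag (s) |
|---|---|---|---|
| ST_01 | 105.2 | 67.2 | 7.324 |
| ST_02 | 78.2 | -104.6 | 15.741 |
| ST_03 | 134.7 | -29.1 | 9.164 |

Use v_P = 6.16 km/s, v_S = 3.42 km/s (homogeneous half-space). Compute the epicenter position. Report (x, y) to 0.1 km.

80.9 km east, 16.4 km north

Distance from S−P lag: d = Δt · v_P v_S / (v_P − v_S) = Δt · (6.16·3.42)/(6.16−3.42) ≈ 7.6888·Δt.
So d_ST_01 = 56.31, d_ST_02 = 121.03, d_ST_03 = 70.46 km.
Circle about each station: (x − 105.2)² + (y − 67.2)² = 56.31²; (x − 78.2)² + (y + 104.6)² = 121.03²; (x − 134.7)² + (y + 29.1)² = 70.46².
Subtracting pairs of circle equations eliminates x²+y² and gives linear equations (the radical axes):
-54.0 x − 343.6 y = -10003.92
59.0 x − 192.6 y = 1614.22
Solving the 2×2 system: x ≈ 80.9, y ≈ 16.4 km.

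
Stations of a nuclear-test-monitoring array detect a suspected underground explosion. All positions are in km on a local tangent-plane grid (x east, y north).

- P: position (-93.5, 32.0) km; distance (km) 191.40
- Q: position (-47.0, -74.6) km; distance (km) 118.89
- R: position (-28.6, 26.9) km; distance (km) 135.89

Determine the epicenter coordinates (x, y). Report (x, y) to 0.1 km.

Circle about each station: (x + 93.5)² + (y − 32.0)² = 191.40²; (x + 47.0)² + (y + 74.6)² = 118.89²; (x + 28.6)² + (y − 26.9)² = 135.89².
Subtracting the P equation from the Q and R equations removes the quadratic terms:
93.0 x − 213.2 y = 20507.04
129.8 x − 10.2 y = 9943.19
Solving the 2×2 system: x ≈ 71.5, y ≈ -65.0 km.
Check against P (with the unrounded x, y): √((x + 93.5)²+(y − 32.0)²) = 191.40 ≈ 191.40 km. ✓

x ≈ 71.5 km, y ≈ -65.0 km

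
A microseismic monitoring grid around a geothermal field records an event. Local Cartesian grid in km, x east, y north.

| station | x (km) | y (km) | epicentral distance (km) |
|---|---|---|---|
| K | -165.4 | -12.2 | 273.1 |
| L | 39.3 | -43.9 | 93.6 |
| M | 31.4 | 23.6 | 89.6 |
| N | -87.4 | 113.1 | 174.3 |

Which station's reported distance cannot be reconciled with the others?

L

Solve using three stations at a time. Using K, M, N (subtract circle equations pairwise → linear system) gives (x, y) ≈ (85.9, 94.7).
Distances from that point to each station vs reported:
  K: calculated 273.1 vs reported 273.1 → residual 0.0 km
  L: calculated 146.2 vs reported 93.6 → residual 52.6 km
  M: calculated 89.6 vs reported 89.6 → residual 0.0 km
  N: calculated 174.3 vs reported 174.3 → residual 0.0 km
K, M, N are mutually consistent (residuals ≈ 0); L is off by 52.6 km.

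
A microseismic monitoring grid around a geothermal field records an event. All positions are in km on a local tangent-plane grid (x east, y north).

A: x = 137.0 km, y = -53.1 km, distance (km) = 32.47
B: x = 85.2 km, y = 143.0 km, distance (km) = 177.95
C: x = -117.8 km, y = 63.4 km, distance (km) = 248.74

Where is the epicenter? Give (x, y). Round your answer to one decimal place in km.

x ≈ 111.5 km, y ≈ -33.0 km

Circle about each station: (x − 137.0)² + (y + 53.1)² = 32.47²; (x − 85.2)² + (y − 143.0)² = 177.95²; (x + 117.8)² + (y − 63.4)² = 248.74².
Subtracting the A equation from the B and C equations removes the quadratic terms:
-103.6 x + 392.2 y = -24492.47
-509.6 x + 233.0 y = -64509.50
Solving the 2×2 system: x ≈ 111.5, y ≈ -33.0 km.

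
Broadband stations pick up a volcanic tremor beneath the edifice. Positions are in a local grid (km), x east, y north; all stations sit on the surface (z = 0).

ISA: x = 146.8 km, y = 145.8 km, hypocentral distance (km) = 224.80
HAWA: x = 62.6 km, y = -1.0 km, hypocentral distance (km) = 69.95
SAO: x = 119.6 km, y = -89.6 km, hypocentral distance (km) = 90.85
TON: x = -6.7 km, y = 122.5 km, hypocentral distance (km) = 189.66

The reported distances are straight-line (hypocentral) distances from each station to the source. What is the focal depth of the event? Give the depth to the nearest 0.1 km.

46.2 km

Each station gives a sphere (x−x_i)² + (y−y_i)² + z² = d_i² (stations at z=0).
Subtracting the ISA sphere from HAWA and SAO: z² cancels, leaving linear equations in x and y:
-168.4 x − 293.6 y = 6753.92
-54.4 x − 470.8 y = 21805.76
Solving: x ≈ 50.898, y ≈ -52.198 km (keep extra digits for the depth step; rounded: 50.9, -52.2).
Then from the ISA sphere: z² = 224.80² − (x − 146.8)² − (y − 145.8)² with x = 50.898, y = -52.198, so z ≈ 46.202 ≈ 46.2 km.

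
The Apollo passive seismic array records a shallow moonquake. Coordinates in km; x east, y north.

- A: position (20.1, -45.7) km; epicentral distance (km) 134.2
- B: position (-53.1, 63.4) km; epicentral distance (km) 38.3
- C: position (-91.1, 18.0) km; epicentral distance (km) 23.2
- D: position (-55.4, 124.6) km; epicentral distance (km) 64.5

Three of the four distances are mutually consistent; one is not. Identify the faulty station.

Solve using three stations at a time. Using A, B, C (subtract circle equations pairwise → linear system) gives (x, y) ≈ (-83.3, 39.8).
Distances from that point to each station vs reported:
  A: calculated 134.2 vs reported 134.2 → residual 0.0 km
  B: calculated 38.3 vs reported 38.3 → residual 0.0 km
  C: calculated 23.2 vs reported 23.2 → residual 0.0 km
  D: calculated 89.2 vs reported 64.5 → residual 24.7 km
A, B, C are mutually consistent (residuals ≈ 0); D is off by 24.7 km.

D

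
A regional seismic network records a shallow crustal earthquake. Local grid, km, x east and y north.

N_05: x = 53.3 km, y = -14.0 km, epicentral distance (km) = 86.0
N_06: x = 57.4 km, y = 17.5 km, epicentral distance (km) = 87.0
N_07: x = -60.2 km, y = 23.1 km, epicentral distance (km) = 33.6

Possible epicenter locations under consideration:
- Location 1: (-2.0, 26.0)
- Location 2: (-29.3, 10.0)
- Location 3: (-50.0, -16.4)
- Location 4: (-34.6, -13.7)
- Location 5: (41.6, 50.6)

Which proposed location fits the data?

Location 2

For each candidate, compare |candidate − station| to the reported distance:
Location 1: residuals N_05 17.7, N_06 27.0, N_07 24.7 → max 27.0 km
Location 2: residuals N_05 0.0, N_06 0.0, N_07 0.0 → max 0.0 km
Location 3: residuals N_05 17.3, N_06 25.6, N_07 7.2 → max 25.6 km
Location 4: residuals N_05 1.9, N_06 10.1, N_07 11.2 → max 11.2 km
Location 5: residuals N_05 20.3, N_06 50.3, N_07 71.8 → max 71.8 km
Only Location 2 has all residuals ≈ 0.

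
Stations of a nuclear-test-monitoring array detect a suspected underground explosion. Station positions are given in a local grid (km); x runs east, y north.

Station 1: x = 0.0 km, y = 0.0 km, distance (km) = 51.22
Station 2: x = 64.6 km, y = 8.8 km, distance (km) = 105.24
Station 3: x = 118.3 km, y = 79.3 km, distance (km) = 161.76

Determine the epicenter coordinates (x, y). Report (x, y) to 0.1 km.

Circle about each station: x² + y² = 51.22²; (x − 64.6)² + (y − 8.8)² = 105.24²; (x − 118.3)² + (y − 79.3)² = 161.76².
Subtracting the Station 1 equation from the Station 2 and Station 3 equations removes the quadratic terms:
129.2 x + 17.6 y = -4201.37
236.6 x + 158.6 y = -3259.43
Solving the 2×2 system: x ≈ -37.3, y ≈ 35.1 km.

x ≈ -37.3 km, y ≈ 35.1 km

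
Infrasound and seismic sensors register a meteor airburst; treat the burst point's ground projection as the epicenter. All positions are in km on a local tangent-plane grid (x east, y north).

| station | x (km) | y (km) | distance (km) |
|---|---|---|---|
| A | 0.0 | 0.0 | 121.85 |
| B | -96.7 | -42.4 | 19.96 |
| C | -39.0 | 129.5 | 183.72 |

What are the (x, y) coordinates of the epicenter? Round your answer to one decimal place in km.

Circle about each station: x² + y² = 121.85²; (x + 96.7)² + (y + 42.4)² = 19.96²; (x + 39.0)² + (y − 129.5)² = 183.72².
Subtracting pairs of circle equations eliminates x²+y² and gives linear equations (the radical axes):
-193.4 x − 84.8 y = 25597.67
-78.0 x + 259.0 y = -614.37
Solving the 2×2 system: x ≈ -116.0, y ≈ -37.3 km.

(-116.0, -37.3)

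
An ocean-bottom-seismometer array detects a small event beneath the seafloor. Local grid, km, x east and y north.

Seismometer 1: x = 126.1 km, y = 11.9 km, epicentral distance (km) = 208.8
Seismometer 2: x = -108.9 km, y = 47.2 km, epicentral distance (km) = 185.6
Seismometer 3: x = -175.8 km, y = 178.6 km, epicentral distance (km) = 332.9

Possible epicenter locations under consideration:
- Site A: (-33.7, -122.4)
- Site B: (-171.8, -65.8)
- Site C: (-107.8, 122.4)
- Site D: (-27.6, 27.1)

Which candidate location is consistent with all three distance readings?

For each candidate, compare |candidate − station| to the reported distance:
Site A: residuals Seismometer 1 0.1, Seismometer 2 0.1, Seismometer 3 0.0 → max 0.1 km
Site B: residuals Seismometer 1 99.1, Seismometer 2 56.3, Seismometer 3 88.5 → max 99.1 km
Site C: residuals Seismometer 1 49.9, Seismometer 2 110.4, Seismometer 3 244.7 → max 244.7 km
Site D: residuals Seismometer 1 54.4, Seismometer 2 101.9, Seismometer 3 121.0 → max 121.0 km
Only Site A has all residuals ≈ 0.

Site A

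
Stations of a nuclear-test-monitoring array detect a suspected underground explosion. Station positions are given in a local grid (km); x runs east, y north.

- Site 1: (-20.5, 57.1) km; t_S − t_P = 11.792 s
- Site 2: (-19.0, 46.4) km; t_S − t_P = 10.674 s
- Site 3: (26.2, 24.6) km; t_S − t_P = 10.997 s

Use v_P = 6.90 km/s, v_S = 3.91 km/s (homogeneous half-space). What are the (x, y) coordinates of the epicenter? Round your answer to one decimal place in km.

(-42.5, -47.0)

Distance from S−P lag: d = Δt · v_P v_S / (v_P − v_S) = Δt · (6.90·3.91)/(6.90−3.91) ≈ 9.0231·Δt.
So d_Site 1 = 106.40, d_Site 2 = 96.31, d_Site 3 = 99.23 km.
Circle about each station: (x + 20.5)² + (y − 57.1)² = 106.40²; (x + 19.0)² + (y − 46.4)² = 96.31²; (x − 26.2)² + (y − 24.6)² = 99.23².
Subtracting pairs of circle equations eliminates x²+y² and gives linear equations (the radical axes):
3.0 x − 21.4 y = 878.64
93.4 x − 65.0 y = -914.69
Solving the 2×2 system: x ≈ -42.5, y ≈ -47.0 km.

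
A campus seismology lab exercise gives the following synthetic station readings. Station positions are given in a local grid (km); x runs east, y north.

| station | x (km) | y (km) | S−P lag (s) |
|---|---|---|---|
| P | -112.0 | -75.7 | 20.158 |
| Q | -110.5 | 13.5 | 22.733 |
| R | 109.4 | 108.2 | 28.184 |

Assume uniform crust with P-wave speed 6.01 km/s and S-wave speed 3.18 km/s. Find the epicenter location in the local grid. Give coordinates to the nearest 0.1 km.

Distance from S−P lag: d = Δt · v_P v_S / (v_P − v_S) = Δt · (6.01·3.18)/(6.01−3.18) ≈ 6.7533·Δt.
So d_P = 136.13, d_Q = 153.52, d_R = 190.33 km.
Circle about each station: (x + 112.0)² + (y + 75.7)² = 136.13²; (x + 110.5)² + (y − 13.5)² = 153.52²; (x − 109.4)² + (y − 108.2)² = 190.33².
Subtracting pairs of circle equations eliminates x²+y² and gives linear equations (the radical axes):
3.0 x + 178.4 y = -10919.00
442.8 x + 367.8 y = -12293.02
Solving the 2×2 system: x ≈ 23.4, y ≈ -61.6 km.
Check against P (with the unrounded x, y): √((x + 112.0)²+(y + 75.7)²) = 136.14 ≈ 136.13 km. ✓

23.4 km east, -61.6 km north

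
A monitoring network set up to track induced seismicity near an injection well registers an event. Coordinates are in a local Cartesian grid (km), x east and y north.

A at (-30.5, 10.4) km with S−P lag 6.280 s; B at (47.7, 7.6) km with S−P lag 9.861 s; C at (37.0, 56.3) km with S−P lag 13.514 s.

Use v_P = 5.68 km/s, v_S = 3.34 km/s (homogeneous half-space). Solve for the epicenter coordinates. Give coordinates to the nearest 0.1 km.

Distance from S−P lag: d = Δt · v_P v_S / (v_P − v_S) = Δt · (5.68·3.34)/(5.68−3.34) ≈ 8.1074·Δt.
So d_A = 50.91, d_B = 79.95, d_C = 109.56 km.
Circle about each station: (x + 30.5)² + (y − 10.4)² = 50.91²; (x − 47.7)² + (y − 7.6)² = 79.95²; (x − 37.0)² + (y − 56.3)² = 109.56².
Subtracting the A equation from the B and C equations removes the quadratic terms:
156.4 x − 5.6 y = -2505.53
135.0 x + 91.8 y = -5911.29
Solving the 2×2 system: x ≈ -17.4, y ≈ -38.8 km.

(-17.4, -38.8)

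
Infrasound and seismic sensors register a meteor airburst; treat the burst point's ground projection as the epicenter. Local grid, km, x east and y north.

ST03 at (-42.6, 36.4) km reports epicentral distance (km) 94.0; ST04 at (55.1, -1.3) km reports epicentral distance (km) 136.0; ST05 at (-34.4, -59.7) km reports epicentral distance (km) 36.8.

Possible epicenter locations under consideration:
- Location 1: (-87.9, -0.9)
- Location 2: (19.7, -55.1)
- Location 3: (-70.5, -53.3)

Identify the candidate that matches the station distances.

For each candidate, compare |candidate − station| to the reported distance:
Location 1: residuals ST03 35.3, ST04 7.0, ST05 42.7 → max 42.7 km
Location 2: residuals ST03 16.7, ST04 71.6, ST05 17.5 → max 71.6 km
Location 3: residuals ST03 0.1, ST04 0.1, ST05 0.1 → max 0.1 km
Only Location 3 has all residuals ≈ 0.

Location 3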